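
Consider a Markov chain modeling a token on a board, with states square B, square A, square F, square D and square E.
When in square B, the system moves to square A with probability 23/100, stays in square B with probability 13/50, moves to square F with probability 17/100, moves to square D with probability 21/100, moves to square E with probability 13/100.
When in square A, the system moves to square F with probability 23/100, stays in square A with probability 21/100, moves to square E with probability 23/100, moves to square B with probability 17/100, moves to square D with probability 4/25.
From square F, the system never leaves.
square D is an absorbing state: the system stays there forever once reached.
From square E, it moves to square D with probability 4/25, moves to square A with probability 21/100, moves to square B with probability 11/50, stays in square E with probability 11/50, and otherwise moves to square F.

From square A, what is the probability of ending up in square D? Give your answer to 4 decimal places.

Let h(s) be the probability of absorption at square D starting from transient state s. Then h(square D) = 1 and h(square F) = 0. By first-step analysis:
h(square B) = 0.26·h(square B) + 0.23·h(square A) + 0.17·0 + 0.21·1 + 0.13·h(square E)
h(square A) = 0.17·h(square B) + 0.21·h(square A) + 0.23·0 + 0.16·1 + 0.23·h(square E)
h(square E) = 0.22·h(square B) + 0.21·h(square A) + 0.19·0 + 0.16·1 + 0.22·h(square E)
Solving: h(square B) = 0.5051, h(square A) = 0.4475, h(square E) = 0.4681.
Starting from square A, the probability is 0.4475.

0.4475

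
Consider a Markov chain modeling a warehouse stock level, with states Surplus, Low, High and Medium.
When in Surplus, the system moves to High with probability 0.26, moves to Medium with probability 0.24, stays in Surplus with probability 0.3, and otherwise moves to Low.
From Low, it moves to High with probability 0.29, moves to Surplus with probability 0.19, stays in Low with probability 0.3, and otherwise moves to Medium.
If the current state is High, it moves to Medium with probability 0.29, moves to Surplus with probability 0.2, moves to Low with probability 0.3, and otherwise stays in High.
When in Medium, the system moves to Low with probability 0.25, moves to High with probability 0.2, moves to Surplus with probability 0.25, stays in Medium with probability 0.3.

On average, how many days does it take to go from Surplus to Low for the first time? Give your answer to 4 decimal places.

Let t(s) be the expected number of days to first reach Low from state s, with t(Low) = 0. Conditioning on the first day:
t(Surplus) = 1 + 0.3·t(Surplus) + 0.26·t(High) + 0.24·t(Medium)
t(High) = 1 + 0.2·t(Surplus) + 0.21·t(High) + 0.29·t(Medium)
t(Medium) = 1 + 0.25·t(Surplus) + 0.2·t(High) + 0.3·t(Medium)
Solving: t(Surplus) = 4.2263, t(High) = 3.8143, t(Medium) = 4.0277.
Expected days from Surplus to Low: 4.2263.

4.2263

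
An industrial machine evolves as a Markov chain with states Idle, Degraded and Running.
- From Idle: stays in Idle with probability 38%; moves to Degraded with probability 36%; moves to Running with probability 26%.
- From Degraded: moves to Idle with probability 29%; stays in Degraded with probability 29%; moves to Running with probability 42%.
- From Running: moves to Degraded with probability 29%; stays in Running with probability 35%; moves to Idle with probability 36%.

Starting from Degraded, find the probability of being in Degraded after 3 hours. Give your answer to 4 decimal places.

Propagate the distribution vector 3 hours from Degraded.
After 0 hours: (0.0000, 1.0000, 0.0000)
After 1 hour: (0.2900, 0.2900, 0.4200)
After 2 hours: (0.3455, 0.3103, 0.3442)
After 3 hours: (0.3452, 0.3142, 0.3406)
P(in Degraded after 3 hours) = 0.3142

0.3142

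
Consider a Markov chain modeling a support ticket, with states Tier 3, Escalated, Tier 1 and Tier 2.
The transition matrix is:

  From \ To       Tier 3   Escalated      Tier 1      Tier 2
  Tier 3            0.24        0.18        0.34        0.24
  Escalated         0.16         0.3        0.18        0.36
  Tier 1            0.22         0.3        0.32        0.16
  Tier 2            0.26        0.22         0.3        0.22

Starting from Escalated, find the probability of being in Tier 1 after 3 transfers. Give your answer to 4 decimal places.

Propagate the distribution vector 3 transfers from Escalated.
After 0 transfers: (0.0000, 1.0000, 0.0000, 0.0000)
After 1 transfer: (0.1600, 0.3000, 0.1800, 0.3600)
After 2 transfers: (0.2196, 0.2520, 0.2740, 0.2544)
After 3 transfers: (0.2194, 0.2533, 0.2840, 0.2432)
P(in Tier 1 after 3 transfers) = 0.2840

0.2840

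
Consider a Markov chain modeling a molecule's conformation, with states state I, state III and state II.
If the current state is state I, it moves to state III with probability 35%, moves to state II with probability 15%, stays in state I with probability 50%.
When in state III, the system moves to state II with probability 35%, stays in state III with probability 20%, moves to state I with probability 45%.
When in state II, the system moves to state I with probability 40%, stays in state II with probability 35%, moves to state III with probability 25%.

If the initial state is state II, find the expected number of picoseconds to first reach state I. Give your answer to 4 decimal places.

2.4277

Let t(s) be the expected number of picoseconds to first reach state I from state s, with t(state I) = 0. Conditioning on the first picosecond:
t(state III) = 1 + 0.2·t(state III) + 0.35·t(state II)
t(state II) = 1 + 0.25·t(state III) + 0.35·t(state II)
Solving: t(state III) = 2.3121, t(state II) = 2.4277.
Expected picoseconds from state II to state I: 2.4277.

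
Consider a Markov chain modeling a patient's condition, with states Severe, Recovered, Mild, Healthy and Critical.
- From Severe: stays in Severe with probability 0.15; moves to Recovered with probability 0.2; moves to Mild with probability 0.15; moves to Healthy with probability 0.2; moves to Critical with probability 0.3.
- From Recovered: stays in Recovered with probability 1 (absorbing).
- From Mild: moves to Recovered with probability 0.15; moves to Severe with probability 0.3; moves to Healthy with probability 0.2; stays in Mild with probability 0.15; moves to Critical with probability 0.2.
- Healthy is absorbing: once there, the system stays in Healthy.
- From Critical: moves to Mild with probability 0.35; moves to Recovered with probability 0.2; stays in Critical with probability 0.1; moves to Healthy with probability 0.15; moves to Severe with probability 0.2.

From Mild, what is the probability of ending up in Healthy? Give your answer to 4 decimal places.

Let h(s) be the probability of absorption at Healthy starting from transient state s. Then h(Healthy) = 1 and h(Recovered) = 0. By first-step analysis:
h(Severe) = 0.15·h(Severe) + 0.2·0 + 0.15·h(Mild) + 0.2·1 + 0.3·h(Critical)
h(Mild) = 0.3·h(Severe) + 0.15·0 + 0.15·h(Mild) + 0.2·1 + 0.2·h(Critical)
h(Critical) = 0.2·h(Severe) + 0.2·0 + 0.35·h(Mild) + 0.15·1 + 0.1·h(Critical)
Solving: h(Severe) = 0.4976, h(Mild) = 0.5241, h(Critical) = 0.4811.
Starting from Mild, the probability is 0.5241.

0.5241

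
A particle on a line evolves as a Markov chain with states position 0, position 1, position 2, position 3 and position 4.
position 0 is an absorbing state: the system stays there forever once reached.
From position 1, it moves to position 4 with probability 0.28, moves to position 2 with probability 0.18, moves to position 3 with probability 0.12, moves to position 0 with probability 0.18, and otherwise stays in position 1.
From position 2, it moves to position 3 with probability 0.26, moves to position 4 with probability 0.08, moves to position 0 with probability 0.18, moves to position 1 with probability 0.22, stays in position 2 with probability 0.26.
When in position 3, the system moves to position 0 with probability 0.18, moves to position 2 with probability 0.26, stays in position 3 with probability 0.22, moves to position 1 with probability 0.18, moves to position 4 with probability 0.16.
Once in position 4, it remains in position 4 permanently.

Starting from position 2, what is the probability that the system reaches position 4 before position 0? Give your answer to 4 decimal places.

0.4389

Let h(s) be the probability of absorption at position 4 starting from transient state s. Then h(position 4) = 1 and h(position 0) = 0. By first-step analysis:
h(position 1) = 0.18·0 + 0.24·h(position 1) + 0.18·h(position 2) + 0.12·h(position 3) + 0.28·1
h(position 2) = 0.18·0 + 0.22·h(position 1) + 0.26·h(position 2) + 0.26·h(position 3) + 0.08·1
h(position 3) = 0.18·0 + 0.18·h(position 1) + 0.26·h(position 2) + 0.22·h(position 3) + 0.16·1
Solving: h(position 1) = 0.5478, h(position 2) = 0.4389, h(position 3) = 0.4778.
Starting from position 2, the probability is 0.4389.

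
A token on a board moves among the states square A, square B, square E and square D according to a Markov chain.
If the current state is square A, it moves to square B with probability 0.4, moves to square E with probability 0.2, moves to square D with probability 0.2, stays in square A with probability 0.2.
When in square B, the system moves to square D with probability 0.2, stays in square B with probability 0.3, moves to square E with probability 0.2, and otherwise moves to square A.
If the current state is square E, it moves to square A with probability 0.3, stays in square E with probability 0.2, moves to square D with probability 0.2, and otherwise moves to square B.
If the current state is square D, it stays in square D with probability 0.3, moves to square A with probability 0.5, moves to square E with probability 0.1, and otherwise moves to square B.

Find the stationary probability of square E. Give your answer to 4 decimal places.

Let the stationary distribution be π with π = πP and π_1 + π_2 + π_3 + π_4 = 1.
π_1 = 0.2·π_1 + 0.3·π_2 + 0.3·π_3 + 0.5·π_4
π_2 = 0.4·π_1 + 0.3·π_2 + 0.3·π_3 + 0.1·π_4
π_3 = 0.2·π_1 + 0.2·π_2 + 0.2·π_3 + 0.1·π_4
Solving with the normalization constraint gives π = (0.3131, 0.2869, 0.1778, 0.2222).
So the stationary probability of square E is 0.1778.

0.1778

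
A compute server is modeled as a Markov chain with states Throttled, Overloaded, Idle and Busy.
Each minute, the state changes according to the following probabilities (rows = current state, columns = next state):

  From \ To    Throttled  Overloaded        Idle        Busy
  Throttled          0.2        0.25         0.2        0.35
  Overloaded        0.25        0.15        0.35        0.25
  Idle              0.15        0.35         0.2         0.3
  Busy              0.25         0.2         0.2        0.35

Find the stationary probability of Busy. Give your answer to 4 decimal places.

Let the stationary distribution be π with π = πP and π_1 + π_2 + π_3 + π_4 = 1.
π_1 = 0.2·π_1 + 0.25·π_2 + 0.15·π_3 + 0.25·π_4
π_2 = 0.25·π_1 + 0.15·π_2 + 0.35·π_3 + 0.2·π_4
π_3 = 0.2·π_1 + 0.35·π_2 + 0.2·π_3 + 0.2·π_4
Solving with the normalization constraint gives π = (0.2157, 0.2343, 0.2352, 0.3148).
So the stationary probability of Busy is 0.3148.

0.3148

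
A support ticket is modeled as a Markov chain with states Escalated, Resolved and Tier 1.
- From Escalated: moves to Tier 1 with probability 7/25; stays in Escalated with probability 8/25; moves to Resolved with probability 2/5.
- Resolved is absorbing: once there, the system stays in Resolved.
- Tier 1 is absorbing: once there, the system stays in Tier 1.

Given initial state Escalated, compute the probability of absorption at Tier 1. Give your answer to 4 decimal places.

Let h(s) be the probability of absorption at Tier 1 starting from transient state s. Then h(Tier 1) = 1 and h(Resolved) = 0. By first-step analysis:
h(Escalated) = 0.32·h(Escalated) + 0.4·0 + 0.28·1
Solving: h(Escalated) = 0.4118.
Starting from Escalated, the probability is 0.4118.

0.4118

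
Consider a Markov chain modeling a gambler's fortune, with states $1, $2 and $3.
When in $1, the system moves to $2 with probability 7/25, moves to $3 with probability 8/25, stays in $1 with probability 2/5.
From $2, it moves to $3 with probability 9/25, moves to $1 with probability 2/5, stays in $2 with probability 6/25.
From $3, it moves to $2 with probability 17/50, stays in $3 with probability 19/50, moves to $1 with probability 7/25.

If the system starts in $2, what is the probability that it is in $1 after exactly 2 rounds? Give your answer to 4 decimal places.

Sum over the intermediate state after 1 round:
P = P($2→$1)·P($1→$1) + P($2→$2)·P($2→$1) + P($2→$3)·P($3→$1)
  = 0.4×0.4 + 0.24×0.4 + 0.36×0.28
  = 0.1600 + 0.0960 + 0.1008 = 0.3568

0.3568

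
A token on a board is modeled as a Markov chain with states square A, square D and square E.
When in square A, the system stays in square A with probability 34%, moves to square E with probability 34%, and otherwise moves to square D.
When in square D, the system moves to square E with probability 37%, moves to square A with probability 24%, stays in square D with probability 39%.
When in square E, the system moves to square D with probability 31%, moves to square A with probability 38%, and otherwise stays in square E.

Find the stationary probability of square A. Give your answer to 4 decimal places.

0.3196

Let the stationary distribution be π with π = πP and π_1 + π_2 + π_3 = 1.
π_1 = 0.34·π_1 + 0.24·π_2 + 0.38·π_3
π_2 = 0.32·π_1 + 0.39·π_2 + 0.31·π_3
Solving with the normalization constraint gives π = (0.3196, 0.3404, 0.3400).
So the stationary probability of square A is 0.3196.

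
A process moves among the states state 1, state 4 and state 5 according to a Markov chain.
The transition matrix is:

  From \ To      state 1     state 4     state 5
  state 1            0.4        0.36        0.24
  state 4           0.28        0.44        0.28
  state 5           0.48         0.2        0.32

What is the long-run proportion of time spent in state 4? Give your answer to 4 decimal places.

Let the stationary distribution be π with π = πP and π_1 + π_2 + π_3 = 1.
π_1 = 0.4·π_1 + 0.28·π_2 + 0.48·π_3
π_2 = 0.36·π_1 + 0.44·π_2 + 0.2·π_3
Solving with the normalization constraint gives π = (0.3809, 0.3433, 0.2758).
So the stationary probability of state 4 is 0.3433.

0.3433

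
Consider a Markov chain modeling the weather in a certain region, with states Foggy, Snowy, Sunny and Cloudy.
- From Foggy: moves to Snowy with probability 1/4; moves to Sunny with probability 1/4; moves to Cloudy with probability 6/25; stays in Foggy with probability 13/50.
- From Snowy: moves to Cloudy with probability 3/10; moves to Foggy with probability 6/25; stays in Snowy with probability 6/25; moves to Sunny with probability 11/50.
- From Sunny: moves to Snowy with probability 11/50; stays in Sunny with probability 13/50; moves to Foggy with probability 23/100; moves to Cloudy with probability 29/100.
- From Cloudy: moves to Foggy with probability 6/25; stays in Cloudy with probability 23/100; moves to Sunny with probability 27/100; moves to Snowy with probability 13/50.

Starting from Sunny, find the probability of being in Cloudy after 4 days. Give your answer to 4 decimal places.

0.2644

Propagate the distribution vector 4 days from Sunny.
After 0 days: (0.0000, 0.0000, 1.0000, 0.0000)
After 1 day: (0.2300, 0.2200, 0.2600, 0.2900)
After 2 days: (0.2420, 0.2429, 0.2518, 0.2633)
After 3 days: (0.2423, 0.2427, 0.2505, 0.2645)
After 4 days: (0.2423, 0.2427, 0.2505, 0.2644)
P(in Cloudy after 4 days) = 0.2644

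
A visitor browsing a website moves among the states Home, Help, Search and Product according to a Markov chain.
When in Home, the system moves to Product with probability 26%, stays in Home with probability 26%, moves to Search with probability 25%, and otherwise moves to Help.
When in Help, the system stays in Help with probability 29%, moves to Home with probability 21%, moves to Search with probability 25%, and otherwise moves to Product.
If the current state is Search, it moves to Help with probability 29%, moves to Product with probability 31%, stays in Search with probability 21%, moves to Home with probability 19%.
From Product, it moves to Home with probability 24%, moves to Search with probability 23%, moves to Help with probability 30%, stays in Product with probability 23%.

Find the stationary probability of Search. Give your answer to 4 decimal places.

Let the stationary distribution be π with π = πP and π_1 + π_2 + π_3 + π_4 = 1.
π_1 = 0.26·π_1 + 0.21·π_2 + 0.19·π_3 + 0.24·π_4
π_2 = 0.23·π_1 + 0.29·π_2 + 0.29·π_3 + 0.3·π_4
π_3 = 0.25·π_1 + 0.25·π_2 + 0.21·π_3 + 0.23·π_4
Solving with the normalization constraint gives π = (0.2243, 0.2792, 0.2354, 0.2611).
So the stationary probability of Search is 0.2354.

0.2354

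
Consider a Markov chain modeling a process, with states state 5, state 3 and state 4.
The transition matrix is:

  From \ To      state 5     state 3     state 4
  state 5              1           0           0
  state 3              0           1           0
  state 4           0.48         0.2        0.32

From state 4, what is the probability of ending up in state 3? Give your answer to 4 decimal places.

Let h(s) be the probability of absorption at state 3 starting from transient state s. Then h(state 3) = 1 and h(state 5) = 0. By first-step analysis:
h(state 4) = 0.48·0 + 0.2·1 + 0.32·h(state 4)
Solving: h(state 4) = 0.2941.
Starting from state 4, the probability is 0.2941.

0.2941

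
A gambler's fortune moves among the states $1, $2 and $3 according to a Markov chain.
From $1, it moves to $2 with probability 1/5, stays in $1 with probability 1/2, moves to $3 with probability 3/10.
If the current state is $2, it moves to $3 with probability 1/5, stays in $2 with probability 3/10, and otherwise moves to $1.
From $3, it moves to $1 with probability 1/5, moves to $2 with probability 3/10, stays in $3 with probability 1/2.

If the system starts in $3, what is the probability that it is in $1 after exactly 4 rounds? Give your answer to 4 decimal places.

Propagate the distribution vector 4 rounds from $3.
After 0 rounds: (0.0000, 0.0000, 1.0000)
After 1 round: (0.2000, 0.3000, 0.5000)
After 2 rounds: (0.3500, 0.2800, 0.3700)
After 3 rounds: (0.3890, 0.2650, 0.3460)
After 4 rounds: (0.3962, 0.2611, 0.3427)
P(in $1 after 4 rounds) = 0.3962

0.3962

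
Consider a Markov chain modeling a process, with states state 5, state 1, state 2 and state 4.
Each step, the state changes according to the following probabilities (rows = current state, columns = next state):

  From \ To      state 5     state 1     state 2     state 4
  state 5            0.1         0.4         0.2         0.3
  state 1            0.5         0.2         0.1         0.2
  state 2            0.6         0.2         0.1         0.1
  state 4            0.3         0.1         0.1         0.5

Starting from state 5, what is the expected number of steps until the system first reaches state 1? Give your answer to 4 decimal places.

Let t(s) be the expected number of steps to first reach state 1 from state s, with t(state 1) = 0. Conditioning on the first step:
t(state 5) = 1 + 0.1·t(state 5) + 0.2·t(state 2) + 0.3·t(state 4)
t(state 2) = 1 + 0.6·t(state 5) + 0.1·t(state 2) + 0.1·t(state 4)
t(state 4) = 1 + 0.3·t(state 5) + 0.1·t(state 2) + 0.5·t(state 4)
Solving: t(state 5) = 3.7229, t(state 2) = 4.1558, t(state 4) = 5.0649.
Expected steps from state 5 to state 1: 3.7229.

3.7229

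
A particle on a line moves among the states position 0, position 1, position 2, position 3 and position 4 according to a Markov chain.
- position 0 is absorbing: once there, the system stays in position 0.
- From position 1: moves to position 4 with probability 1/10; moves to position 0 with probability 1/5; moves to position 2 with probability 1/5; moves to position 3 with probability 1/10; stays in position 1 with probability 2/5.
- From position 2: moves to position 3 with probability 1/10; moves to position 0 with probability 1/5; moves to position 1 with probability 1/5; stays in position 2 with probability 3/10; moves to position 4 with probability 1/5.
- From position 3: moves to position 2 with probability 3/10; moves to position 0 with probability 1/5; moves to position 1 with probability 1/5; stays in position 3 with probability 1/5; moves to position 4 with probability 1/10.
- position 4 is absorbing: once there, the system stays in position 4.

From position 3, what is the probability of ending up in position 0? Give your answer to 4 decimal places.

Let h(s) be the probability of absorption at position 0 starting from transient state s. Then h(position 0) = 1 and h(position 4) = 0. By first-step analysis:
h(position 1) = 0.2·1 + 0.4·h(position 1) + 0.2·h(position 2) + 0.1·h(position 3) + 0.1·0
h(position 2) = 0.2·1 + 0.2·h(position 1) + 0.3·h(position 2) + 0.1·h(position 3) + 0.2·0
h(position 3) = 0.2·1 + 0.2·h(position 1) + 0.3·h(position 2) + 0.2·h(position 3) + 0.1·0
Solving: h(position 1) = 0.6183, h(position 2) = 0.5496, h(position 3) = 0.6107.
Starting from position 3, the probability is 0.6107.

0.6107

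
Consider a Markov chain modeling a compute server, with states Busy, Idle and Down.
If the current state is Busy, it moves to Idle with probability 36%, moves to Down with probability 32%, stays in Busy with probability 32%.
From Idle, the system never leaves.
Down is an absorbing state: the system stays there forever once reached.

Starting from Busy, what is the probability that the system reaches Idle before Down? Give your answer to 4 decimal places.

0.5294

Let h(s) be the probability of absorption at Idle starting from transient state s. Then h(Idle) = 1 and h(Down) = 0. By first-step analysis:
h(Busy) = 0.32·h(Busy) + 0.36·1 + 0.32·0
Solving: h(Busy) = 0.5294.
Starting from Busy, the probability is 0.5294.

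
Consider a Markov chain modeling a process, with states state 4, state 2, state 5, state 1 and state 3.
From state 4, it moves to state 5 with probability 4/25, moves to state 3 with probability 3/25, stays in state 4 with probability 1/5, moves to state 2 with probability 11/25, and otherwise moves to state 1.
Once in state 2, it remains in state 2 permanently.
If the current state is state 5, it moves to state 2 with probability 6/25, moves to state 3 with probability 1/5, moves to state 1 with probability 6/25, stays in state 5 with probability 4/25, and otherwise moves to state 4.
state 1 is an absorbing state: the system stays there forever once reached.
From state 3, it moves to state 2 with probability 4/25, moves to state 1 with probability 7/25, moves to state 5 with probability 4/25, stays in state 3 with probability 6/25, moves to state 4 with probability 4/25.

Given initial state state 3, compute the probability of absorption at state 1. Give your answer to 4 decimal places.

Let h(s) be the probability of absorption at state 1 starting from transient state s. Then h(state 1) = 1 and h(state 2) = 0. By first-step analysis:
h(state 4) = 0.2·h(state 4) + 0.44·0 + 0.16·h(state 5) + 0.08·1 + 0.12·h(state 3)
h(state 5) = 0.16·h(state 4) + 0.24·0 + 0.16·h(state 5) + 0.24·1 + 0.2·h(state 3)
h(state 3) = 0.16·h(state 4) + 0.16·0 + 0.16·h(state 5) + 0.28·1 + 0.24·h(state 3)
Solving: h(state 4) = 0.2707, h(state 5) = 0.4617, h(state 3) = 0.5226.
Starting from state 3, the probability is 0.5226.

0.5226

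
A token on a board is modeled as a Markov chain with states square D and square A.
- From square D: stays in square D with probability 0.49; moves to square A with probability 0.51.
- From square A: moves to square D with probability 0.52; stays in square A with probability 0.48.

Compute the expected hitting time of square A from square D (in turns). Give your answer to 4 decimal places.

1.9608

Let t(s) be the expected number of turns to first reach square A from state s, with t(square A) = 0. Conditioning on the first turn:
t(square D) = 1 + 0.49·t(square D)
Solving: t(square D) = 1.9608.
Expected turns from square D to square A: 1.9608.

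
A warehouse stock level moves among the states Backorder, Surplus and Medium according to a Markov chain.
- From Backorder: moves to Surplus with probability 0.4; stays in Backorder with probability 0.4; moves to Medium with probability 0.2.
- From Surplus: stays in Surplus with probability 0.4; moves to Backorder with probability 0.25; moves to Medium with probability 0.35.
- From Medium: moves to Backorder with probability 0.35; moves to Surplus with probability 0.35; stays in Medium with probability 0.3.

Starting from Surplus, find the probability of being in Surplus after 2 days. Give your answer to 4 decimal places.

0.3825

Sum over the intermediate state after 1 day:
P = P(Surplus→Backorder)·P(Backorder→Surplus) + P(Surplus→Surplus)·P(Surplus→Surplus) + P(Surplus→Medium)·P(Medium→Surplus)
  = 0.25×0.4 + 0.4×0.4 + 0.35×0.35
  = 0.1000 + 0.1600 + 0.1225 = 0.3825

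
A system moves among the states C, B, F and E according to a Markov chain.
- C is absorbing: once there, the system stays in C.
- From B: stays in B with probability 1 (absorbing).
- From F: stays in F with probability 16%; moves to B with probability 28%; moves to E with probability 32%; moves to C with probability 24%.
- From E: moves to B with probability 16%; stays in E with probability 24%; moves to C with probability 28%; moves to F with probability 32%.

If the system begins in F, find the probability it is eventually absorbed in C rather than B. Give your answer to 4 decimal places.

0.5075

Let h(s) be the probability of absorption at C starting from transient state s. Then h(C) = 1 and h(B) = 0. By first-step analysis:
h(F) = 0.24·1 + 0.28·0 + 0.16·h(F) + 0.32·h(E)
h(E) = 0.28·1 + 0.16·0 + 0.32·h(F) + 0.24·h(E)
Solving: h(F) = 0.5075, h(E) = 0.5821.
Starting from F, the probability is 0.5075.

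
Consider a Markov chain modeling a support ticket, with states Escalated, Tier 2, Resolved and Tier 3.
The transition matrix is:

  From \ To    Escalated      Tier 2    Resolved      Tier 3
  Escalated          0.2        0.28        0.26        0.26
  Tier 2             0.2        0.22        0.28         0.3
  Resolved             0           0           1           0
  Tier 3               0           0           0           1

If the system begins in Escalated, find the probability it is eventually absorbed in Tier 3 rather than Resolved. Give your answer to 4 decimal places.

Let h(s) be the probability of absorption at Tier 3 starting from transient state s. Then h(Tier 3) = 1 and h(Resolved) = 0. By first-step analysis:
h(Escalated) = 0.2·h(Escalated) + 0.28·h(Tier 2) + 0.26·0 + 0.26·1
h(Tier 2) = 0.2·h(Escalated) + 0.22·h(Tier 2) + 0.28·0 + 0.3·1
Solving: h(Escalated) = 0.5049, h(Tier 2) = 0.5141.
Starting from Escalated, the probability is 0.5049.

0.5049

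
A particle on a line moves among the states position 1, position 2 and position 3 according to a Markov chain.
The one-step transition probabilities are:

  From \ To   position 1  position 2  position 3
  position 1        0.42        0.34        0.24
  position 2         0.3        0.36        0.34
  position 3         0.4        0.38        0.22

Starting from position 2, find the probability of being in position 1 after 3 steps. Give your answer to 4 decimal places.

0.3713

Propagate the distribution vector 3 steps from position 2.
After 0 steps: (0.0000, 1.0000, 0.0000)
After 1 step: (0.3000, 0.3600, 0.3400)
After 2 steps: (0.3700, 0.3608, 0.2692)
After 3 steps: (0.3713, 0.3580, 0.2707)
P(in position 1 after 3 steps) = 0.3713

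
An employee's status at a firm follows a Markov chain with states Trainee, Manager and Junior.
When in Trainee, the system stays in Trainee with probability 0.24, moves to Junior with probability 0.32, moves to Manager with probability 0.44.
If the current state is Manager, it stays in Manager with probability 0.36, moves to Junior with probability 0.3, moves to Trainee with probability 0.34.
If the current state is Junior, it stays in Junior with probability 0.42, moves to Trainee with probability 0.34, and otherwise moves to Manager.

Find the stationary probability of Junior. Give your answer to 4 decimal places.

Let the stationary distribution be π with π = πP and π_1 + π_2 + π_3 = 1.
π_1 = 0.24·π_1 + 0.34·π_2 + 0.34·π_3
π_2 = 0.44·π_1 + 0.36·π_2 + 0.24·π_3
Solving with the normalization constraint gives π = (0.3091, 0.3430, 0.3479).
So the stationary probability of Junior is 0.3479.

0.3479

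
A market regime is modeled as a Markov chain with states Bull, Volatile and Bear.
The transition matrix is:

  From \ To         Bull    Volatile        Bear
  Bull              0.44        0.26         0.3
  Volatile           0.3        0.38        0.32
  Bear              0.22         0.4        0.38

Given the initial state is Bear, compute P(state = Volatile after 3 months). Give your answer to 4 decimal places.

0.3507

Propagate the distribution vector 3 months from Bear.
After 0 months: (0.0000, 0.0000, 1.0000)
After 1 month: (0.2200, 0.4000, 0.3800)
After 2 months: (0.3004, 0.3612, 0.3384)
After 3 months: (0.3150, 0.3507, 0.3343)
P(in Volatile after 3 months) = 0.3507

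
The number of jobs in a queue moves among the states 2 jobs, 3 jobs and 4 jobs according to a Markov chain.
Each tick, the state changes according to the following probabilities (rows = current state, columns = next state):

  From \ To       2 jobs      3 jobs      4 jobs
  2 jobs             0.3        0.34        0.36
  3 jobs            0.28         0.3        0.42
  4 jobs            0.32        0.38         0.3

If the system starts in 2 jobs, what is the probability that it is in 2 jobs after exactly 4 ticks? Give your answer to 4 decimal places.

0.3004

Propagate the distribution vector 4 ticks from 2 jobs.
After 0 ticks: (1.0000, 0.0000, 0.0000)
After 1 tick: (0.3000, 0.3400, 0.3600)
After 2 ticks: (0.3004, 0.3408, 0.3588)
After 3 ticks: (0.3004, 0.3407, 0.3589)
After 4 ticks: (0.3004, 0.3407, 0.3589)
P(in 2 jobs after 4 ticks) = 0.3004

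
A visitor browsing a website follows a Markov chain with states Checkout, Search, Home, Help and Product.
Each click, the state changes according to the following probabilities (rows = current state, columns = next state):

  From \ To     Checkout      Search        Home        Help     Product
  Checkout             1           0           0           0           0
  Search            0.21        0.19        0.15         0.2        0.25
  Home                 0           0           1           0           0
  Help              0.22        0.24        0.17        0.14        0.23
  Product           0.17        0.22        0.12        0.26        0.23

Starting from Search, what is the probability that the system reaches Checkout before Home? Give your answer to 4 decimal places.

Let h(s) be the probability of absorption at Checkout starting from transient state s. Then h(Checkout) = 1 and h(Home) = 0. By first-step analysis:
h(Search) = 0.21·1 + 0.19·h(Search) + 0.15·0 + 0.2·h(Help) + 0.25·h(Product)
h(Help) = 0.22·1 + 0.24·h(Search) + 0.17·0 + 0.14·h(Help) + 0.23·h(Product)
h(Product) = 0.17·1 + 0.22·h(Search) + 0.12·0 + 0.26·h(Help) + 0.23·h(Product)
Solving: h(Search) = 0.5796, h(Help) = 0.5726, h(Product) = 0.5797.
Starting from Search, the probability is 0.5796.

0.5796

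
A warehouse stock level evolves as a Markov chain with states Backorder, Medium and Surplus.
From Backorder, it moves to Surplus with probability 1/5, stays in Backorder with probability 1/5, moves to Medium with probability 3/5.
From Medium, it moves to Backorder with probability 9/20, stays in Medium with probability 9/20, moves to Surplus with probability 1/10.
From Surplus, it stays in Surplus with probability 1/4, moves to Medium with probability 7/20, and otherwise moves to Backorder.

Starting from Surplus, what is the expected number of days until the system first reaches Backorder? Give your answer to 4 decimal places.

2.3841

Let t(s) be the expected number of days to first reach Backorder from state s, with t(Backorder) = 0. Conditioning on the first day:
t(Medium) = 1 + 0.45·t(Medium) + 0.1·t(Surplus)
t(Surplus) = 1 + 0.35·t(Medium) + 0.25·t(Surplus)
Solving: t(Medium) = 2.2517, t(Surplus) = 2.3841.
Expected days from Surplus to Backorder: 2.3841.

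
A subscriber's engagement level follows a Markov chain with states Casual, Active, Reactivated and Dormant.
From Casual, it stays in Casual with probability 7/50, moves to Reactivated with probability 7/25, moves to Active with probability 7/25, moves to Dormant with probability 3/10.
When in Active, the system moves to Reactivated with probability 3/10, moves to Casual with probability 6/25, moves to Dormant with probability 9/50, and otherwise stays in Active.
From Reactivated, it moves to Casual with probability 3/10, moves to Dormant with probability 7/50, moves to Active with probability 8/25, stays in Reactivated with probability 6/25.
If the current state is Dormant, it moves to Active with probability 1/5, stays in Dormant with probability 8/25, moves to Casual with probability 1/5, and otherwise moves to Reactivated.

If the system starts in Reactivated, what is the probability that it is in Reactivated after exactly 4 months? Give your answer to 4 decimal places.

0.2745

Propagate the distribution vector 4 months from Reactivated.
After 0 months: (0.0000, 0.0000, 1.0000, 0.0000)
After 1 month: (0.3000, 0.3200, 0.2400, 0.1400)
After 2 months: (0.2188, 0.2784, 0.2768, 0.2260)
After 3 months: (0.2257, 0.2730, 0.2745, 0.2268)
After 4 months: (0.2248, 0.2728, 0.2745, 0.2279)
P(in Reactivated after 4 months) = 0.2745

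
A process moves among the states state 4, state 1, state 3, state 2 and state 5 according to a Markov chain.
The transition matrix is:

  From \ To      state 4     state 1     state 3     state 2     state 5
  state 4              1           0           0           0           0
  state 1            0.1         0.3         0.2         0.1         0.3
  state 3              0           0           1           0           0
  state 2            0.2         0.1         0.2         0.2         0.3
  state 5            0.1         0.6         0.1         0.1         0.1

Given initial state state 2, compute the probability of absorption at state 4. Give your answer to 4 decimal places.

0.4563

Let h(s) be the probability of absorption at state 4 starting from transient state s. Then h(state 4) = 1 and h(state 3) = 0. By first-step analysis:
h(state 1) = 0.1·1 + 0.3·h(state 1) + 0.2·0 + 0.1·h(state 2) + 0.3·h(state 5)
h(state 2) = 0.2·1 + 0.1·h(state 1) + 0.2·0 + 0.2·h(state 2) + 0.3·h(state 5)
h(state 5) = 0.1·1 + 0.6·h(state 1) + 0.1·0 + 0.1·h(state 2) + 0.1·h(state 5)
Solving: h(state 1) = 0.3883, h(state 2) = 0.4563, h(state 5) = 0.4207.
Starting from state 2, the probability is 0.4563.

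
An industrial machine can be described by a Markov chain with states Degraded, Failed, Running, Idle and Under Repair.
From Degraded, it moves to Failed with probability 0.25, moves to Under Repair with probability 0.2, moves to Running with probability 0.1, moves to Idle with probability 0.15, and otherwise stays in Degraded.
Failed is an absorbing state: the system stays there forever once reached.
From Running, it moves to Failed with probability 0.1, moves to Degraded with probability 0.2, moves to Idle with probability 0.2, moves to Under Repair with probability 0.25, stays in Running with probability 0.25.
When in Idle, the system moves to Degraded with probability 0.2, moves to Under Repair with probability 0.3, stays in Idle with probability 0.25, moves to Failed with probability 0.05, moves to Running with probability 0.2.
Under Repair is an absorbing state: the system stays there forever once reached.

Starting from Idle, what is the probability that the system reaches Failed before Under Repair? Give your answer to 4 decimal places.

0.2789

Let h(s) be the probability of absorption at Failed starting from transient state s. Then h(Failed) = 1 and h(Under Repair) = 0. By first-step analysis:
h(Degraded) = 0.3·h(Degraded) + 0.25·1 + 0.1·h(Running) + 0.15·h(Idle) + 0.2·0
h(Running) = 0.2·h(Degraded) + 0.1·1 + 0.25·h(Running) + 0.2·h(Idle) + 0.25·0
h(Idle) = 0.2·h(Degraded) + 0.05·1 + 0.2·h(Running) + 0.25·h(Idle) + 0.3·0
Solving: h(Degraded) = 0.4643, h(Running) = 0.3315, h(Idle) = 0.2789.
Starting from Idle, the probability is 0.2789.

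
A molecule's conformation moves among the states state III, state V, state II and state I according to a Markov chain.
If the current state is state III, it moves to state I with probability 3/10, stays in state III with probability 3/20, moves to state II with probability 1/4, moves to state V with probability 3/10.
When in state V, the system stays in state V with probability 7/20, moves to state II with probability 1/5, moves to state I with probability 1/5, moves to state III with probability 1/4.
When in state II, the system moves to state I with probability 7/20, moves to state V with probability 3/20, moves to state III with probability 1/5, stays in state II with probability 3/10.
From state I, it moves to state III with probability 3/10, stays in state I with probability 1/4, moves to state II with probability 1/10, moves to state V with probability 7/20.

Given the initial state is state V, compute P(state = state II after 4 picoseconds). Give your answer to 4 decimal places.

0.2053

Propagate the distribution vector 4 picoseconds from state V.
After 0 picoseconds: (0.0000, 1.0000, 0.0000, 0.0000)
After 1 picosecond: (0.2500, 0.3500, 0.2000, 0.2000)
After 2 picoseconds: (0.2250, 0.2975, 0.2125, 0.2650)
After 3 picoseconds: (0.2301, 0.2963, 0.2060, 0.2676)
After 4 picoseconds: (0.2301, 0.2973, 0.2053, 0.2673)
P(in state II after 4 picoseconds) = 0.2053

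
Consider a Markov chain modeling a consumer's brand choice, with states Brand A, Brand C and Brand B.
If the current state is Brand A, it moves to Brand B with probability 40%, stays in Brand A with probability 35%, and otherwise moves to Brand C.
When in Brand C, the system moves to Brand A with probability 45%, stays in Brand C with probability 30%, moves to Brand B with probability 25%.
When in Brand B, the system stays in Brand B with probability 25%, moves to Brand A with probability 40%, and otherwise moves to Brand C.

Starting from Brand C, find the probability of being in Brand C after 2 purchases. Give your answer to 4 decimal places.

Sum over the intermediate state after 1 purchase:
P = P(Brand C→Brand A)·P(Brand A→Brand C) + P(Brand C→Brand C)·P(Brand C→Brand C) + P(Brand C→Brand B)·P(Brand B→Brand C)
  = 0.45×0.25 + 0.3×0.3 + 0.25×0.35
  = 0.1125 + 0.0900 + 0.0875 = 0.2900

0.2900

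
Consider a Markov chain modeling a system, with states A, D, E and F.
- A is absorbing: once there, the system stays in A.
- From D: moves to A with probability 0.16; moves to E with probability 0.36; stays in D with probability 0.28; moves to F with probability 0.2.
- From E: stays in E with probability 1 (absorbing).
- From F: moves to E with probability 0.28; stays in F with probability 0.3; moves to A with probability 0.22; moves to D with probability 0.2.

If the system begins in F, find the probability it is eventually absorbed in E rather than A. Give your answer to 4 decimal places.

Let h(s) be the probability of absorption at E starting from transient state s. Then h(E) = 1 and h(A) = 0. By first-step analysis:
h(D) = 0.16·0 + 0.28·h(D) + 0.36·1 + 0.2·h(F)
h(F) = 0.22·0 + 0.2·h(D) + 0.28·1 + 0.3·h(F)
Solving: h(D) = 0.6638, h(F) = 0.5897.
Starting from F, the probability is 0.5897.

0.5897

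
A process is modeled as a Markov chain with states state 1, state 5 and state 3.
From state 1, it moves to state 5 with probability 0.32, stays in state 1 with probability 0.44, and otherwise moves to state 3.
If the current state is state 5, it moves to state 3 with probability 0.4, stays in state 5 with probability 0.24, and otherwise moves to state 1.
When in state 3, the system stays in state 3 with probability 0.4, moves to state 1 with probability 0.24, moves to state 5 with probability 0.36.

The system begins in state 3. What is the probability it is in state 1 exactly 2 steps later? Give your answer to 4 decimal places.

0.3312

Sum over the intermediate state after 1 step:
P = P(state 3→state 1)·P(state 1→state 1) + P(state 3→state 5)·P(state 5→state 1) + P(state 3→state 3)·P(state 3→state 1)
  = 0.24×0.44 + 0.36×0.36 + 0.4×0.24
  = 0.1056 + 0.1296 + 0.0960 = 0.3312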